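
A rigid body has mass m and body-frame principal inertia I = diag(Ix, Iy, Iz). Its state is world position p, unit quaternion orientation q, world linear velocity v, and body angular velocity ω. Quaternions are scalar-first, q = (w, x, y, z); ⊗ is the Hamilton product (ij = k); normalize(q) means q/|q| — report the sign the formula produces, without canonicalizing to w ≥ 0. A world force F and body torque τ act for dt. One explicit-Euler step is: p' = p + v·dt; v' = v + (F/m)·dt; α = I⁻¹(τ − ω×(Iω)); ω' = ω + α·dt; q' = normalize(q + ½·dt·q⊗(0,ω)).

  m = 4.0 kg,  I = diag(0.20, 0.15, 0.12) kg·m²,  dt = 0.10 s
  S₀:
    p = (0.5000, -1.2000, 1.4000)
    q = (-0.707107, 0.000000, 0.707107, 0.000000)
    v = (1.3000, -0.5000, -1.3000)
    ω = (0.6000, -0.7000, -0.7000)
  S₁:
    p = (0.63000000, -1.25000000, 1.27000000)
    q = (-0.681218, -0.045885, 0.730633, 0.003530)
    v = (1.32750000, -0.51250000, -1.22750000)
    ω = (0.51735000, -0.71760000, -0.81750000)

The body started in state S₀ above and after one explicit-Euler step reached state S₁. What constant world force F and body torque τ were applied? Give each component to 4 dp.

F = (1.1000, -0.5000, 2.9000)
τ = (-0.1800, -0.0600, -0.1200)

velocity change Δv = (0.02750000, -0.01250000, 0.07250000)
F = m·Δv/dt = (1.1000, -0.5000, 2.9000)
rate change Δω = (-0.08265000, -0.01760000, -0.11750000)
τ = I·(Δω/dt) + ω₀×(Iω₀) = (-0.1800, -0.0600, -0.1200)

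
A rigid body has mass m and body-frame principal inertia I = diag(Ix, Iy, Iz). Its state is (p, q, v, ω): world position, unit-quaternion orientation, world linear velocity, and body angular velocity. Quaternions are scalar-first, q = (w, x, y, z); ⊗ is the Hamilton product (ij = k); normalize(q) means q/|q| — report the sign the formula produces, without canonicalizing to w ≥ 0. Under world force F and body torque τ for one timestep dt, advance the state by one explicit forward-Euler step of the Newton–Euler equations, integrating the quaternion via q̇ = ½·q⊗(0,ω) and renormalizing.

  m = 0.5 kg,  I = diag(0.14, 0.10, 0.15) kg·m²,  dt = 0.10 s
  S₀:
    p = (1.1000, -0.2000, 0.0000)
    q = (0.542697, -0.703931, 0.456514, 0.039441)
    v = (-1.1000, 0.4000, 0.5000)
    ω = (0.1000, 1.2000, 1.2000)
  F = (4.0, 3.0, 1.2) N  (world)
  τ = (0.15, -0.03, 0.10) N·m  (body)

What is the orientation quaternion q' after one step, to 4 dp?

q' = (0.5146, -0.6738, 0.5296, 0.0274)

2q̇ = q⊗(0,ω) = (-0.5247529, 0.5547573, 1.4998977, -0.2391322)
q' = normalize(q + ½dt·q⊗(0,ω)) = (0.5146, -0.6738, 0.5296, 0.0274)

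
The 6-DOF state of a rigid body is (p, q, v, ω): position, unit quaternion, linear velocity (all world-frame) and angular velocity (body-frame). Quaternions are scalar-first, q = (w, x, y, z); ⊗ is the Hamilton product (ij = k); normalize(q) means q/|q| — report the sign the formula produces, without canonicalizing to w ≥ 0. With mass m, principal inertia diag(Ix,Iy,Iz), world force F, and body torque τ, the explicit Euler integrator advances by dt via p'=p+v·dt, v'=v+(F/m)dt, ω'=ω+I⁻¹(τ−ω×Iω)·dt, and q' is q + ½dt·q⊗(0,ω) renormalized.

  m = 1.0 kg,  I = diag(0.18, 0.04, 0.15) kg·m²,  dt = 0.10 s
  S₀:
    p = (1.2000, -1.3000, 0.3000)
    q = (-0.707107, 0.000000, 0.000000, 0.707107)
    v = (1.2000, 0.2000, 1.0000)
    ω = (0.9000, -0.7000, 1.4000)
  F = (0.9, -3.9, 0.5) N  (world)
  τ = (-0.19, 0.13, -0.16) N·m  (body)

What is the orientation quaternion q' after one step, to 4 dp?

2q̇ = q⊗(0,ω) = (-0.9899498, -0.1414214, 1.1313712, -0.9899498)
q + ½dt·q⊗(0,ω), renormalized = (-0.7535, -0.0070, 0.0563, 0.6549)

q' = (-0.7535, -0.0070, 0.0563, 0.6549)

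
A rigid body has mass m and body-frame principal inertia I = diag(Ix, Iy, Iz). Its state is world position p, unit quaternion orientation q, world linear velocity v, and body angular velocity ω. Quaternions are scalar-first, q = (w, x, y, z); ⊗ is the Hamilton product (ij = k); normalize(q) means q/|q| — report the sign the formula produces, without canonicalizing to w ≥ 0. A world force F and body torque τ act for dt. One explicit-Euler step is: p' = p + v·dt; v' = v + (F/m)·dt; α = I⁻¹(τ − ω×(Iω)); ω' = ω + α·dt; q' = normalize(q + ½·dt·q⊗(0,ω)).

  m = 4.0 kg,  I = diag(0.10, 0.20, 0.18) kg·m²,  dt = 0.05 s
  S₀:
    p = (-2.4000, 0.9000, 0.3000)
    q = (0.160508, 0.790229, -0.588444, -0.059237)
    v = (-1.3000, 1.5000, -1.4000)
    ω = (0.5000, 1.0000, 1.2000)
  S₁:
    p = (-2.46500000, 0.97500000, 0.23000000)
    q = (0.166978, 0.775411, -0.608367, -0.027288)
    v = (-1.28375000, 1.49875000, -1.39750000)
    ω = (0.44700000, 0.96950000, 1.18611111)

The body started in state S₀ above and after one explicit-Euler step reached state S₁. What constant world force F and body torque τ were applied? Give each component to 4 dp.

ω₁ − ω₀ = (-0.05300000, -0.03050000, -0.01388889)
τ = I·(Δω/dt) + ω₀×(Iω₀) = (-0.1300, -0.1700, 0.0000)
v₁ − v₀ = (0.01625000, -0.00125000, 0.00250000)
F = m·Δv/dt = (1.3000, -0.1000, 0.2000)

F = (1.3000, -0.1000, 0.2000)
τ = (-0.1300, -0.1700, 0.0000)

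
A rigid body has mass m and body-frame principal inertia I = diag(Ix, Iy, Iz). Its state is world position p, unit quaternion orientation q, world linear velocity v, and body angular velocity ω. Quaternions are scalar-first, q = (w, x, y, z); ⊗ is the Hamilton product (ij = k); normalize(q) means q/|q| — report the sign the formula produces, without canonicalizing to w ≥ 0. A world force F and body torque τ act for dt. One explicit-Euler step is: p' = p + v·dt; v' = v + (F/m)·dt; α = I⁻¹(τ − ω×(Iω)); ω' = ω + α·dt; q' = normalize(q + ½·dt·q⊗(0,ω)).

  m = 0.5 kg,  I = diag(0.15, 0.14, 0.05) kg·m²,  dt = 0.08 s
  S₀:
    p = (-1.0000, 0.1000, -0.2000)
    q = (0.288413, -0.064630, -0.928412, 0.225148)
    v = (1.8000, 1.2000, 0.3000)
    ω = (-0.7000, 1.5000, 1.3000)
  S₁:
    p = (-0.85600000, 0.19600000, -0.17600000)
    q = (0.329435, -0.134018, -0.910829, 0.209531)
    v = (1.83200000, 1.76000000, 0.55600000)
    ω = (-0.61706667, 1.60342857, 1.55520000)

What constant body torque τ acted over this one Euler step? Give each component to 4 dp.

Δω = ω₁−ω₀ = (0.08293333, 0.10342857, 0.25520000)
precession coupling = (-0.1755, -0.0910, 0.0105)
I·α + gyro = (-0.0200, 0.0900, 0.1700)

τ = (-0.0200, 0.0900, 0.1700)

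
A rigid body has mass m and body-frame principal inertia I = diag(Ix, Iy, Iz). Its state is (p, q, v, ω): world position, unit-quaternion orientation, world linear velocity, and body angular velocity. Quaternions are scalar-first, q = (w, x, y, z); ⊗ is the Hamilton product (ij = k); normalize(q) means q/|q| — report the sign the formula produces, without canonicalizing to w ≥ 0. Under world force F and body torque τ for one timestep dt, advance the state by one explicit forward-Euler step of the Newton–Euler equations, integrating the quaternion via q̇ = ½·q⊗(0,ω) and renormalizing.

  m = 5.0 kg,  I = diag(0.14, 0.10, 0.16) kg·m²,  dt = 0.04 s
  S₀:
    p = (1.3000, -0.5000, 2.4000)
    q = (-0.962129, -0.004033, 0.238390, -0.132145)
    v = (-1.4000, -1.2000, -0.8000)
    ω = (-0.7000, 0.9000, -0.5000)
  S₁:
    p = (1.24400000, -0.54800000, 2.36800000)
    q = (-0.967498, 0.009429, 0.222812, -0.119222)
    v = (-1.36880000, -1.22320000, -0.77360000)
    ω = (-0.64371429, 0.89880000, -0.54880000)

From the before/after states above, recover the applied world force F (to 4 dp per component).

velocity change Δv = (0.03120000, -0.02320000, 0.02640000)
m·(v₁−v₀)/dt = (3.9000, -2.9000, 3.3000)

F = (3.9000, -2.9000, 3.3000)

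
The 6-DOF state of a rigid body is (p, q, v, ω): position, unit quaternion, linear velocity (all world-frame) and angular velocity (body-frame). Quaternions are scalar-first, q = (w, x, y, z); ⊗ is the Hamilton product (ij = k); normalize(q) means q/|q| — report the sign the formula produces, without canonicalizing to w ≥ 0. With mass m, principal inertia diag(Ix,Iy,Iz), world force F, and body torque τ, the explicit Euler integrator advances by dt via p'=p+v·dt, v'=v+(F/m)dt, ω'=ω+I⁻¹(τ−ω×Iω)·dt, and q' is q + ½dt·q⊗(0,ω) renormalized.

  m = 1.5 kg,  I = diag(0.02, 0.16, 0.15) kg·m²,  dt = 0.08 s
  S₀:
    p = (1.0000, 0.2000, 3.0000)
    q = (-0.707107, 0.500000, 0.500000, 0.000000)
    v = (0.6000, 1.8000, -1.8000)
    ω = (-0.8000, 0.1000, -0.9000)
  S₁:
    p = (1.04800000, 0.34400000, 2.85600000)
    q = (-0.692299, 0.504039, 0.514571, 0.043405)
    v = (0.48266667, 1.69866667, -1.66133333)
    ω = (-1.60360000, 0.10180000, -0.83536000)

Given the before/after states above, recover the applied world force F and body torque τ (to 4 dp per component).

velocity change Δv = (-0.11733333, -0.10133333, 0.13866667)
applied force F = (-2.2000, -1.9000, 2.6000)
rate change Δω = (-0.80360000, 0.00180000, 0.06464000)
gyro term ω₀×Iω₀ = (0.0009, -0.0936, -0.0112)
τ = I·(Δω/dt) + ω₀×(Iω₀) = (-0.2000, -0.0900, 0.1100)

F = (-2.2000, -1.9000, 2.6000)
τ = (-0.2000, -0.0900, 0.1100)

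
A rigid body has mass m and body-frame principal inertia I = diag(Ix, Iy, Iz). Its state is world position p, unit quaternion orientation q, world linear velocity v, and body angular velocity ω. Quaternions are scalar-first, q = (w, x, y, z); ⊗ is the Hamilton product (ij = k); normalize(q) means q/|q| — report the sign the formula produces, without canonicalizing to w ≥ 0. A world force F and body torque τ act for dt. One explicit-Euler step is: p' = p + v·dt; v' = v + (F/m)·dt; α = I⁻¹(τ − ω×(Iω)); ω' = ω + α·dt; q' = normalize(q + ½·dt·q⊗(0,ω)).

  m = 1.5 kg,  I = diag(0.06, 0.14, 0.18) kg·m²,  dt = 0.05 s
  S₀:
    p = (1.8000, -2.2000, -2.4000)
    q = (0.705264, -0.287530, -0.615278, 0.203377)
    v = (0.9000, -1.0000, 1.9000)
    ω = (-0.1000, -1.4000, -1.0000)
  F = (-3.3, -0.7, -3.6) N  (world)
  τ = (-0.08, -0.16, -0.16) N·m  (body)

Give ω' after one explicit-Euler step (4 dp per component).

ω' = (-0.2133, -1.4529, -1.0476)

precession coupling ω×(Iω) = (0.0560, -0.0120, 0.0112)
angular accel α = (-2.2667, -1.0571, -0.9511)
ω' = ω + α·dt = (-0.2133, -1.4529, -1.0476)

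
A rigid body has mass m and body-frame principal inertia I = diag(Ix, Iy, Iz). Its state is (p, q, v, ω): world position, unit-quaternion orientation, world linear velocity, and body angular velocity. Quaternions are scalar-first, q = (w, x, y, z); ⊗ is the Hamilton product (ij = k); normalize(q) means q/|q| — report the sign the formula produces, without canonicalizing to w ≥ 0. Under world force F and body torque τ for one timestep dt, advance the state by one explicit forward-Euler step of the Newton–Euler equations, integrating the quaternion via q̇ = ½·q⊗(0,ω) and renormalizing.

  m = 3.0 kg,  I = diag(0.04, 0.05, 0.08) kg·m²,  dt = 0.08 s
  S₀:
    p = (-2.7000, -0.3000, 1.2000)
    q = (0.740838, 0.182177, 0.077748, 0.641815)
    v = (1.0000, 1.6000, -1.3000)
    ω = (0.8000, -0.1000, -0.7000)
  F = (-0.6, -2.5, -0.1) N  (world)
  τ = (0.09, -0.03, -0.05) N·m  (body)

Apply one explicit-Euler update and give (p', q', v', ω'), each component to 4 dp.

p' = (-2.6200, -0.1720, 1.0960)
q' = (0.7526, 0.2061, 0.1003, 0.6173)
v' = (0.9840, 1.5333, -1.3027)
ω' = (0.9758, -0.1838, -0.7492)

gyro term ω×Iω = (0.0021, 0.0224, -0.0008)
α = I⁻¹(τ − ω×Iω) = (2.1975, -1.0480, -0.6150)
ω' = ω + α·dt = (0.9758, -0.1838, -0.7492)
q⊗(0,ω) = (0.3113037, 0.6024283, 0.5668921, -0.5990027)
q' = normalize(q + ½dt·q⊗(0,ω)) = (0.7526, 0.2061, 0.1003, 0.6173)
a = (-0.2000, -0.8333, -0.0333)
p' = p + v·dt = (-2.6200, -0.1720, 1.0960)
v' = v + a·dt = (0.9840, 1.5333, -1.3027)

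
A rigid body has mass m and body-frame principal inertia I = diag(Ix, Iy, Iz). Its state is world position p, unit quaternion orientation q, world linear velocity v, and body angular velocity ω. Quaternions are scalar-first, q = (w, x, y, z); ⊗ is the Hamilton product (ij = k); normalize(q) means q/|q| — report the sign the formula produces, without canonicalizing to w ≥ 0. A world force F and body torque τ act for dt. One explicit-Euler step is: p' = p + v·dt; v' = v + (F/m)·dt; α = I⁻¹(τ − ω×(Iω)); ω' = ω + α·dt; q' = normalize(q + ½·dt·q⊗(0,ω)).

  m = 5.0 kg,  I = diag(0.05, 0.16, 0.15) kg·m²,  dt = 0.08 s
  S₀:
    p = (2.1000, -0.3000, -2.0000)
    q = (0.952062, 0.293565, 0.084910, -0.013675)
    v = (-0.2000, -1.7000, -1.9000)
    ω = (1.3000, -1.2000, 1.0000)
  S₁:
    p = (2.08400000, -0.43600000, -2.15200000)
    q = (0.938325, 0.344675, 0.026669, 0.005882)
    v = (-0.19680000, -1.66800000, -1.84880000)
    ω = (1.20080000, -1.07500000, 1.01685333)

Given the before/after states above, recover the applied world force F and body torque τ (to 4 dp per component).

velocity change Δv = (0.00320000, 0.03200000, 0.05120000)
m·(v₁−v₀)/dt = (0.2000, 2.0000, 3.2000)
Δω = ω₁−ω₀ = (-0.09920000, 0.12500000, 0.01685333)
τ = I·(Δω/dt) + ω₀×(Iω₀) = (-0.0500, 0.1200, -0.1400)

F = (0.2000, 2.0000, 3.2000)
τ = (-0.0500, 0.1200, -0.1400)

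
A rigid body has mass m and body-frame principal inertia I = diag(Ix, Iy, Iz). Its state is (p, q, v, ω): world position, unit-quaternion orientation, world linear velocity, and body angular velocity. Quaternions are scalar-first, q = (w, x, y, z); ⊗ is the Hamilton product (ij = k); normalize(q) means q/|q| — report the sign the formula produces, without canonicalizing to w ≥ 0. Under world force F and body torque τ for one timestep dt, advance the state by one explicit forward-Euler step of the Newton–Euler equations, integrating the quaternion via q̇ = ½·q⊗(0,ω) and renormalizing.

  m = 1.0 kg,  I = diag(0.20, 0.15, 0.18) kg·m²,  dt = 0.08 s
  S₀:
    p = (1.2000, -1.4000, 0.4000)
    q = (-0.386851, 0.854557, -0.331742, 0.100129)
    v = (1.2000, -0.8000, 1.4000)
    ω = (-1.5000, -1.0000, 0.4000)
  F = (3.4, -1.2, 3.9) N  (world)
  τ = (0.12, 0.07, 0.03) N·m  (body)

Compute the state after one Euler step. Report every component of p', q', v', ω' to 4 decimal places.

new position p' = (1.2960, -1.4640, 0.5120)
v' = v + a·dt = (1.4720, -0.8960, 1.7120)
(τ − ω×Iω)/I = (0.6600, 0.5467, 0.5833)
ω + α·dt = (-1.4472, -0.9563, 0.4467)
Hamilton product q⊗(0,ω) = (0.9100419, 0.5477087, -0.1051653, -1.5069104)
q + ½dt·q⊗(0,ω), renormalized = (-0.3495, 0.8741, -0.3350, 0.0397)

p' = (1.2960, -1.4640, 0.5120)
q' = (-0.3495, 0.8741, -0.3350, 0.0397)
v' = (1.4720, -0.8960, 1.7120)
ω' = (-1.4472, -0.9563, 0.4467)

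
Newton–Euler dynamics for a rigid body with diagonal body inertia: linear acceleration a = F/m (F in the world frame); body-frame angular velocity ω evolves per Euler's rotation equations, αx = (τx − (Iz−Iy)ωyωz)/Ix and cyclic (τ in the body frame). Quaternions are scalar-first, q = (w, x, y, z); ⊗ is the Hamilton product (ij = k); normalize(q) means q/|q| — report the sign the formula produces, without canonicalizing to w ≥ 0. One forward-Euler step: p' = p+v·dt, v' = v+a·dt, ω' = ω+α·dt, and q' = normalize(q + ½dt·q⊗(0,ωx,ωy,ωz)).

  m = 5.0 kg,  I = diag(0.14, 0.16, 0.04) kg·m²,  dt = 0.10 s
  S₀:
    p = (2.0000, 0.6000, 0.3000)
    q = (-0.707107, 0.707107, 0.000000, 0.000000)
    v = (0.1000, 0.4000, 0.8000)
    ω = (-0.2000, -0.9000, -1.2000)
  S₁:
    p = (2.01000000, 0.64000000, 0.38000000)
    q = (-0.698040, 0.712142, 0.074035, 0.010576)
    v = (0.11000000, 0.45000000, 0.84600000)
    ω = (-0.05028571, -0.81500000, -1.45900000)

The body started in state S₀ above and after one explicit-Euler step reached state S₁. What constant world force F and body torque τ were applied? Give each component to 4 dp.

F = (0.5000, 2.5000, 2.3000)
τ = (0.0800, 0.1600, -0.1000)

rate change Δω = (0.14971429, 0.08500000, -0.25900000)
gyro term ω₀×Iω₀ = (-0.1296, 0.0240, 0.0036)
τ = I·(Δω/dt) + ω₀×(Iω₀) = (0.0800, 0.1600, -0.1000)
velocity change Δv = (0.01000000, 0.05000000, 0.04600000)
applied force F = (0.5000, 2.5000, 2.3000)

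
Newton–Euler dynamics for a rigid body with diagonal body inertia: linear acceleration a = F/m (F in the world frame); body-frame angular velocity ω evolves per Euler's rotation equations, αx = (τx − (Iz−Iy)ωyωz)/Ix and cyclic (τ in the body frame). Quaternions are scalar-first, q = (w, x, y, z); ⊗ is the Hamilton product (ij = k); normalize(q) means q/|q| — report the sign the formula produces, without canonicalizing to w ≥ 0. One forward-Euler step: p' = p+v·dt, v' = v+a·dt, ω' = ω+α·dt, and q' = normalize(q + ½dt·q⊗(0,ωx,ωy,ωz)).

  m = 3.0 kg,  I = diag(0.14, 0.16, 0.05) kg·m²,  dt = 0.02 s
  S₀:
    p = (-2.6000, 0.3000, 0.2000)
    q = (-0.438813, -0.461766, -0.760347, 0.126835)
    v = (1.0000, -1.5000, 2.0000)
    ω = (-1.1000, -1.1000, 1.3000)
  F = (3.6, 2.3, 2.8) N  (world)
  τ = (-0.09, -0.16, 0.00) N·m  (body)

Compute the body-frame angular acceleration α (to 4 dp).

precession coupling ω×(Iω) = (0.1573, -0.1287, 0.0242)
α = I⁻¹(τ − ω×Iω) = (-1.7664, -0.1956, -0.4840)

α = (-1.7664, -0.1956, -0.4840)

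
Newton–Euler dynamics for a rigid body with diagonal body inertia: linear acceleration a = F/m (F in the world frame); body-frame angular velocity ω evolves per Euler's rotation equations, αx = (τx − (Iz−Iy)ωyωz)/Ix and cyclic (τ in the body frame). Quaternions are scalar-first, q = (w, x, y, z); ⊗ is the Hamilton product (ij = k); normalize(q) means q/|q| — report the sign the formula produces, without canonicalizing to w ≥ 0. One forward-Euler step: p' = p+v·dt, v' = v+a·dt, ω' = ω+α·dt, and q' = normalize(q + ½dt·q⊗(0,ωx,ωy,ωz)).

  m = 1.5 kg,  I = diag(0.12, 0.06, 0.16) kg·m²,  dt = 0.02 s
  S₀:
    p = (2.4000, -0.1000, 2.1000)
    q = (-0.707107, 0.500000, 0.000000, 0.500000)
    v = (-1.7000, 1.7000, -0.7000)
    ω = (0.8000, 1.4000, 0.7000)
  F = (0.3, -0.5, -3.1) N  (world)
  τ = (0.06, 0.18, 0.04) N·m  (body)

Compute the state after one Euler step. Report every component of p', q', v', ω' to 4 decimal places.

precession coupling ω×(Iω) = (0.0980, -0.0224, -0.0672)
(τ − ω×Iω)/I = (-0.3167, 3.3733, 0.6700)
new body rate ω' = (0.7937, 1.4675, 0.7134)
q⊗(0,ω) = (-0.7500000, -1.2656856, -0.9399498, 0.2050251)
q' = normalize(q + ½dt·q⊗(0,ω)) = (-0.7145, 0.4873, -0.0094, 0.5020)
a = (0.2000, -0.3333, -2.0667)
p + v·dt = (2.3660, -0.0660, 2.0860)
v + (F/m)dt = (-1.6960, 1.6933, -0.7413)

p' = (2.3660, -0.0660, 2.0860)
q' = (-0.7145, 0.4873, -0.0094, 0.5020)
v' = (-1.6960, 1.6933, -0.7413)
ω' = (0.7937, 1.4675, 0.7134)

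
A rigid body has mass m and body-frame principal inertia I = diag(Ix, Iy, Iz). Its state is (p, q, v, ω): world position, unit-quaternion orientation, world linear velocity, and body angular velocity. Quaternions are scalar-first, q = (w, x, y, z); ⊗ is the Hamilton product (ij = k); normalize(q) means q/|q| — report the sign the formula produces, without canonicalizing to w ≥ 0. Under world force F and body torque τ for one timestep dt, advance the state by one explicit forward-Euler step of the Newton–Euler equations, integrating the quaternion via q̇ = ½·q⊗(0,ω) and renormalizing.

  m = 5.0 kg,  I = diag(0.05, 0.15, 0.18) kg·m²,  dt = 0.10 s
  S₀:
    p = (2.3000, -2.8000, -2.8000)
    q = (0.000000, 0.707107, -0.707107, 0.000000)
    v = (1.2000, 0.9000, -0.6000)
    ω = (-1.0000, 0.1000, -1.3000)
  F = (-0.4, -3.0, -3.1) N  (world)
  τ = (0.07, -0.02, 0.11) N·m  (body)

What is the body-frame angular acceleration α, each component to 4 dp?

ω×(Iω) gyroscopic = (-0.0039, -0.1690, -0.0100)
(τ − ω×Iω)/I = (1.4780, 0.9933, 0.6667)

α = (1.4780, 0.9933, 0.6667)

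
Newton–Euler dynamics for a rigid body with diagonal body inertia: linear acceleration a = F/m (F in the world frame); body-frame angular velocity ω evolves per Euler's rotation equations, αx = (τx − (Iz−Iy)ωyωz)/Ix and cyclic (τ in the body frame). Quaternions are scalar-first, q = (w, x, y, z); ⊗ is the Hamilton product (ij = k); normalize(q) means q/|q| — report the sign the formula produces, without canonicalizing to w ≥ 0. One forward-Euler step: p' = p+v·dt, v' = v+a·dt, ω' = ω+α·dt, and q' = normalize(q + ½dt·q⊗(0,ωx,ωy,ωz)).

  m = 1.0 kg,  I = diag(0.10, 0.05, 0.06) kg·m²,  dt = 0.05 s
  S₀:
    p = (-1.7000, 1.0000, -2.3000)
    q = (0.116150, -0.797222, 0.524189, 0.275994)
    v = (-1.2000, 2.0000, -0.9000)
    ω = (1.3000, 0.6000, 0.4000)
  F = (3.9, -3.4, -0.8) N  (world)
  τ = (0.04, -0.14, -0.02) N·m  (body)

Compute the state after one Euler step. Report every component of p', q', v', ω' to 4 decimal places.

p' = (-1.7600, 1.1000, -2.3450)
q' = (0.1313, -0.7918, 0.5425, 0.2480)
v' = (-1.0050, 1.8300, -0.9400)
ω' = (1.3188, 0.4392, 0.4158)

(τ − ω×Iω)/I = (0.3760, -3.2160, 0.3167)
ω + α·dt = (1.3188, 0.4392, 0.4158)
q⊗(0,ω) = (0.6114776, 0.1950742, 0.7473710, -1.1133189)
q + ½dt·q⊗(0,ω), renormalized = (0.1313, -0.7918, 0.5425, 0.2480)
a = (3.9000, -3.4000, -0.8000)
new position p' = (-1.7600, 1.1000, -2.3450)
v + (F/m)dt = (-1.0050, 1.8300, -0.9400)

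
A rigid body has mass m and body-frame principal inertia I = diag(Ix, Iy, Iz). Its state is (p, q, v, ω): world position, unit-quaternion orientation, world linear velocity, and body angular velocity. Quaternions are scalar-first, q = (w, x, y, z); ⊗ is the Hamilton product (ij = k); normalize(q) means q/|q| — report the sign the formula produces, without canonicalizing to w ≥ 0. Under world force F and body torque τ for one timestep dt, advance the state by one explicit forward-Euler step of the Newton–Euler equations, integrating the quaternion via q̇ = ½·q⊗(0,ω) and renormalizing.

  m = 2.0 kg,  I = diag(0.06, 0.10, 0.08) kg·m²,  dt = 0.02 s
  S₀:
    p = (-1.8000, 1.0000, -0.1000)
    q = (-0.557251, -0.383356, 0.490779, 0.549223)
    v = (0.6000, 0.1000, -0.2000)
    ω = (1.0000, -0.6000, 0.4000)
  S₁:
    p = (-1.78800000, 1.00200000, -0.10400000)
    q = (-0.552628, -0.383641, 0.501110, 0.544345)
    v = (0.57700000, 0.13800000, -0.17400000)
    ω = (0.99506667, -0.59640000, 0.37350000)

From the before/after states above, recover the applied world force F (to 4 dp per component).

Δv = v₁−v₀ = (-0.02300000, 0.03800000, 0.02600000)
applied force F = (-2.3000, 3.8000, 2.6000)

F = (-2.3000, 3.8000, 2.6000)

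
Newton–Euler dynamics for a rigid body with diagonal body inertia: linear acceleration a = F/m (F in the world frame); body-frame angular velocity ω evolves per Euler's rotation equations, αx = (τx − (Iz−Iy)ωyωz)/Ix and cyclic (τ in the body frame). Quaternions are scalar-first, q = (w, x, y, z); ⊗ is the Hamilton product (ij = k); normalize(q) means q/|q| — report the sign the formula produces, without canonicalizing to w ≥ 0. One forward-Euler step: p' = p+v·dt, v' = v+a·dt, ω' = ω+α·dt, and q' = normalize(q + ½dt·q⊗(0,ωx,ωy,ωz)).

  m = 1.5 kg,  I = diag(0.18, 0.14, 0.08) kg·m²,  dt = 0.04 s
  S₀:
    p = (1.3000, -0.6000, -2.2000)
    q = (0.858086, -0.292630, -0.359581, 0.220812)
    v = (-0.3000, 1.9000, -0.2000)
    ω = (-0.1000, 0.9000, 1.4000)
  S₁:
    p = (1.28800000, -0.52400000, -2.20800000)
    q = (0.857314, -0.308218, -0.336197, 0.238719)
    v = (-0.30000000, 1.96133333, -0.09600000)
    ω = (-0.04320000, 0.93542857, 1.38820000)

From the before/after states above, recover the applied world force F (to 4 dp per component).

F = (0.0000, 2.3000, 3.9000)

velocity change Δv = (0.00000000, 0.06133333, 0.10400000)
F = m·Δv/dt = (0.0000, 2.3000, 3.9000)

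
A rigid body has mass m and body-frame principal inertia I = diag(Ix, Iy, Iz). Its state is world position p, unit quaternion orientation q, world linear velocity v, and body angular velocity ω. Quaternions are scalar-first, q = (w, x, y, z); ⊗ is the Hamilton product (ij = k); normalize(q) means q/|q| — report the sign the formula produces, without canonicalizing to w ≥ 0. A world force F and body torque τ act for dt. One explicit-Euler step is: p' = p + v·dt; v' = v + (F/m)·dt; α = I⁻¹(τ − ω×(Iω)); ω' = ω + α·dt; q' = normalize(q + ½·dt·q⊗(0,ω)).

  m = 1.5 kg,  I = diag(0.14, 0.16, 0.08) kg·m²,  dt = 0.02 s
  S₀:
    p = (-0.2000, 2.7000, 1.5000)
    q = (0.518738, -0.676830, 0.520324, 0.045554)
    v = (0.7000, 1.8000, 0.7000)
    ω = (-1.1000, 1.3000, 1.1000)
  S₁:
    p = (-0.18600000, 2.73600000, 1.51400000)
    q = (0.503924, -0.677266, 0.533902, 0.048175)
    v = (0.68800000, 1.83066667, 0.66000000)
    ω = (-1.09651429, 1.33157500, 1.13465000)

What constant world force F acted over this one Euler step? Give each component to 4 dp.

F = (-0.9000, 2.3000, -3.0000)

v₁ − v₀ = (-0.01200000, 0.03066667, -0.04000000)
F = m·Δv/dt = (-0.9000, 2.3000, -3.0000)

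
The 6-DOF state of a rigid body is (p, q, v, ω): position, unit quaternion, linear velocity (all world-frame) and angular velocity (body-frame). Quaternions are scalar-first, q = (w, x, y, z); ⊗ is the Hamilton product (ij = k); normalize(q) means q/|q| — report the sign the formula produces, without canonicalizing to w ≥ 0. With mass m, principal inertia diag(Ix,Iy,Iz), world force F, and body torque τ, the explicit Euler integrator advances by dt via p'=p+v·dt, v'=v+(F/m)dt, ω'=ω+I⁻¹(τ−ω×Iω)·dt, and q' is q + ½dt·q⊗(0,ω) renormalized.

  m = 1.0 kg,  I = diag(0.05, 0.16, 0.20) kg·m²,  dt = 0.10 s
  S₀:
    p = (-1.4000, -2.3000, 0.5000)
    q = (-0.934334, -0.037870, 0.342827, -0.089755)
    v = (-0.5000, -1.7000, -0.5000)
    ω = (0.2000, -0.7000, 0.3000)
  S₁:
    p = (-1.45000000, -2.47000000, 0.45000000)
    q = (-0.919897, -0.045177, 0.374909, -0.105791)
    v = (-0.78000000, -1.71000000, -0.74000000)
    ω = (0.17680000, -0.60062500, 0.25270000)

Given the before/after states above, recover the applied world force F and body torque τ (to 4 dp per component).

F = (-2.8000, -0.1000, -2.4000)
τ = (-0.0200, 0.1500, -0.1100)

Δv = v₁−v₀ = (-0.28000000, -0.01000000, -0.24000000)
m·(v₁−v₀)/dt = (-2.8000, -0.1000, -2.4000)
rate change Δω = (-0.02320000, 0.09937500, -0.04730000)
τ = I·(Δω/dt) + ω₀×(Iω₀) = (-0.0200, 0.1500, -0.1100)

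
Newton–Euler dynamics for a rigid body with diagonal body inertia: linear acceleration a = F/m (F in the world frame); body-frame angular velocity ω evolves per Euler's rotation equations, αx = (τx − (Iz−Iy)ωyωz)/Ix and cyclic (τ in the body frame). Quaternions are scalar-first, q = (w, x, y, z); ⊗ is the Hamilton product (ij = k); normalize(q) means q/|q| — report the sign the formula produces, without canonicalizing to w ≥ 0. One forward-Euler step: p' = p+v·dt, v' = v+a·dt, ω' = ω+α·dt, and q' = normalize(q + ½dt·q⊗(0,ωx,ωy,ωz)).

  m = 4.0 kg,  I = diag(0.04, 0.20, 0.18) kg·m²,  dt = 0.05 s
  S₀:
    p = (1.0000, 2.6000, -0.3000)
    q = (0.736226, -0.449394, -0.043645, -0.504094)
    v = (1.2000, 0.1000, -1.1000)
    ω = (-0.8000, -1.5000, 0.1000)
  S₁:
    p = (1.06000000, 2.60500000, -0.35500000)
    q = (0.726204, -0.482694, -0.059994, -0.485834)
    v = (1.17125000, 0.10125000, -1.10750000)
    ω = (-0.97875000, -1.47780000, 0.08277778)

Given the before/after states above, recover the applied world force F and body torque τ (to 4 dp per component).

Δv = v₁−v₀ = (-0.02875000, 0.00125000, -0.00750000)
applied force F = (-2.3000, 0.1000, -0.6000)
ω₁ − ω₀ = (-0.17875000, 0.02220000, -0.01722222)
ω₀×(Iω₀) = (0.0030, 0.0112, 0.1920)
applied torque τ = (-0.1400, 0.1000, 0.1300)

F = (-2.3000, 0.1000, -0.6000)
τ = (-0.1400, 0.1000, 0.1300)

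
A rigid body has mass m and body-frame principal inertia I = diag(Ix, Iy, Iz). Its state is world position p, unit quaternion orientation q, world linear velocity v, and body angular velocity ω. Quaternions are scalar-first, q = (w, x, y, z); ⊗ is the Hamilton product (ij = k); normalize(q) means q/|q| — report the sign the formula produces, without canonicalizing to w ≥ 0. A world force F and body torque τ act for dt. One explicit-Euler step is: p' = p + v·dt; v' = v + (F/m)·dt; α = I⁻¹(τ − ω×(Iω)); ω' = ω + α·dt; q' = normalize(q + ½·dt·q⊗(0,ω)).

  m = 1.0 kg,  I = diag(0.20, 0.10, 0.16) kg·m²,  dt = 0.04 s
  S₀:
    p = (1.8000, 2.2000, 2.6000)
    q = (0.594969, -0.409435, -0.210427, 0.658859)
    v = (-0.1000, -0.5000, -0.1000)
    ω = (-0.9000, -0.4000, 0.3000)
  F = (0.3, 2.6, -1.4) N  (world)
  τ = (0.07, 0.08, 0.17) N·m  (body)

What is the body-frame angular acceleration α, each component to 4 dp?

α = (0.3860, 0.9080, 1.2875)

ω×(Iω) gyroscopic = (-0.0072, -0.0108, -0.0360)
angular accel α = (0.3860, 0.9080, 1.2875)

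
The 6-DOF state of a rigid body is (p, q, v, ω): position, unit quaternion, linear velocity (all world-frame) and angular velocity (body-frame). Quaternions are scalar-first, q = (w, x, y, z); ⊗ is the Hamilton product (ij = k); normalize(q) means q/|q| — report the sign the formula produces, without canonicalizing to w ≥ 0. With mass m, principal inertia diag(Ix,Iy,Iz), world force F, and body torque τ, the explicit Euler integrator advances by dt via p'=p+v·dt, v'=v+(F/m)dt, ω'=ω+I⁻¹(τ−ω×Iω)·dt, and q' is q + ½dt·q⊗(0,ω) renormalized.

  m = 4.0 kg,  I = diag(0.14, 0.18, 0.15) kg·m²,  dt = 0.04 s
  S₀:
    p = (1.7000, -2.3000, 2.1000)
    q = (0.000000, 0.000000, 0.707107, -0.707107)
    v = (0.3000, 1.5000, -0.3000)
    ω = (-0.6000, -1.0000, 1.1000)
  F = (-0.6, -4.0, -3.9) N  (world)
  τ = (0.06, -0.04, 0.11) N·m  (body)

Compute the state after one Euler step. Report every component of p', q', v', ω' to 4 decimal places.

p' = (1.7120, -2.2400, 2.0880)
q' = (0.0297, 0.0014, 0.7152, -0.6983)
v' = (0.2940, 1.4600, -0.3390)
ω' = (-0.5923, -1.0104, 1.1229)

p + v·dt = (1.7120, -2.2400, 2.0880)
new velocity v' = (0.2940, 1.4600, -0.3390)
ω×(Iω) gyroscopic = (0.0330, 0.0066, 0.0240)
α = I⁻¹(τ − ω×Iω) = (0.1929, -0.2589, 0.5733)
ω' = ω + α·dt = (-0.5923, -1.0104, 1.1229)
q⊗(0,ω) = (1.4849247, 0.0707107, 0.4242642, 0.4242642)
q' = normalize(q + ½dt·q⊗(0,ω)) = (0.0297, 0.0014, 0.7152, -0.6983)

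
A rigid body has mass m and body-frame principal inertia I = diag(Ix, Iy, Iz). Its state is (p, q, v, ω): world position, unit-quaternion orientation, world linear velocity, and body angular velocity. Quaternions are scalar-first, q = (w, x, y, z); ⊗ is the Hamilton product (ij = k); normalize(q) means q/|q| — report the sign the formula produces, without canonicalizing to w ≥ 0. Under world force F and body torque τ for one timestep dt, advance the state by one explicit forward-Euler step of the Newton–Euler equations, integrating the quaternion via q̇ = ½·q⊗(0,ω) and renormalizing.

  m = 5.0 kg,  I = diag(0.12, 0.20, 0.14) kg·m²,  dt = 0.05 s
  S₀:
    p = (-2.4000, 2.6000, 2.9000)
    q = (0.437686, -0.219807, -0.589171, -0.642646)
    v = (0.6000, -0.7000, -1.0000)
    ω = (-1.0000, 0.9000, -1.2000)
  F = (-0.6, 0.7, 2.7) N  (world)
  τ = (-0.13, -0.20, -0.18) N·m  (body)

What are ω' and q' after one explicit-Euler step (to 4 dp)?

ω' = (-1.0812, 0.8560, -1.2386)
q' = (0.4257, -0.1984, -0.5693, -0.6748)

precession coupling ω×(Iω) = (0.0648, -0.0240, -0.0720)
(τ − ω×Iω)/I = (-1.6233, -0.8800, -0.7714)
ω + α·dt = (-1.0812, 0.8560, -1.2386)
Hamilton product q⊗(0,ω) = (-0.4607283, 0.8477006, 0.7727950, -1.3122205)
q' = normalize(q + ½dt·q⊗(0,ω)) = (0.4257, -0.1984, -0.5693, -0.6748)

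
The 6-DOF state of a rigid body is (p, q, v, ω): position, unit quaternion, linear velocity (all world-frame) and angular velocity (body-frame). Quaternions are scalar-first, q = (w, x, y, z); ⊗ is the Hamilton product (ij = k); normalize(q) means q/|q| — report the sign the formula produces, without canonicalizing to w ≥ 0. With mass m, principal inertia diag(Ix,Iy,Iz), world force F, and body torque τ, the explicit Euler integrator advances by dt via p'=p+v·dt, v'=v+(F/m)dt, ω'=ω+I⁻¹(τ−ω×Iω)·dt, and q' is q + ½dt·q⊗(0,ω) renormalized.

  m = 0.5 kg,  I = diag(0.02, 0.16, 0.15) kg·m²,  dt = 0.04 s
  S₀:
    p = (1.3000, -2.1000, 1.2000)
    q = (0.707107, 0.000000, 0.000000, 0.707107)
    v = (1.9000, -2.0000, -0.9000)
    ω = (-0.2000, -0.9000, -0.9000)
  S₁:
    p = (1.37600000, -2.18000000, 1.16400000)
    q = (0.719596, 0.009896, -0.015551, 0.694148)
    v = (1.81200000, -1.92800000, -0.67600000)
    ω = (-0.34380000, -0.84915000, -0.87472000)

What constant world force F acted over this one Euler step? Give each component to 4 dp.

F = (-1.1000, 0.9000, 2.8000)

velocity change Δv = (-0.08800000, 0.07200000, 0.22400000)
applied force F = (-1.1000, 0.9000, 2.8000)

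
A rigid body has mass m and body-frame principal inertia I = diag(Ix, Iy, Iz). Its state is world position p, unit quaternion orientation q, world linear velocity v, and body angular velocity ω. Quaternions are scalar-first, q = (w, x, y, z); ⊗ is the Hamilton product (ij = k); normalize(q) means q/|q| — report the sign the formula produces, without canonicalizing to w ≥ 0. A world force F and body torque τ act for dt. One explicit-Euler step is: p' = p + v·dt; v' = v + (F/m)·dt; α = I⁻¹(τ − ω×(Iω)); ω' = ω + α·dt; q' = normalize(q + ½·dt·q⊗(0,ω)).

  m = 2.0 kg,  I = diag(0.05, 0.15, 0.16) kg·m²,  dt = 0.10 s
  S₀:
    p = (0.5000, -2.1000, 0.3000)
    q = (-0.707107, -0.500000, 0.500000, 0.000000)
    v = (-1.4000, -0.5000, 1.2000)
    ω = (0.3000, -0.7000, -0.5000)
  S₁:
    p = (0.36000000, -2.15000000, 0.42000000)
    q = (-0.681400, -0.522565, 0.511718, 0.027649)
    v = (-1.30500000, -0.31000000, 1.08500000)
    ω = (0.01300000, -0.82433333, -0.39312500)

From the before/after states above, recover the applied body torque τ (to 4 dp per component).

rate change Δω = (-0.28700000, -0.12433333, 0.10687500)
precession coupling = (0.0035, 0.0165, -0.0210)
applied torque τ = (-0.1400, -0.1700, 0.1500)

τ = (-0.1400, -0.1700, 0.1500)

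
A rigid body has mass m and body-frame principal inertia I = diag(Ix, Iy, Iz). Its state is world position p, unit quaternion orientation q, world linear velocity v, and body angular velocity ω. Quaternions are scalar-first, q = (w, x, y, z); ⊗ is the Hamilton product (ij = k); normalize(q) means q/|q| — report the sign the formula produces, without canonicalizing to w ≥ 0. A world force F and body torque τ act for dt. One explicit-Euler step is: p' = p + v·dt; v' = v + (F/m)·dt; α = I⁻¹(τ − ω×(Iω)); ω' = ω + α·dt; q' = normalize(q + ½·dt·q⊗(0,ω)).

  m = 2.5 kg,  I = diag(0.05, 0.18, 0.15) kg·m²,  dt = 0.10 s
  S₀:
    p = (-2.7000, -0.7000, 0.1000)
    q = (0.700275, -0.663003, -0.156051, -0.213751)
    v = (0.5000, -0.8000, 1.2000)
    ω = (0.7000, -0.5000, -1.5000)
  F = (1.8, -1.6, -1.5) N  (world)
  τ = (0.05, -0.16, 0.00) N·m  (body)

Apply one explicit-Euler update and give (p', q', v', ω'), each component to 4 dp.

angular accel α = (1.4500, -1.4722, 0.3033)
ω + α·dt = (0.8450, -0.6472, -1.4697)
Hamilton product q⊗(0,ω) = (0.0654501, 0.6173935, -1.4942677, -0.6096753)
q' = normalize(q + ½dt·q⊗(0,ω)) = (0.7009, -0.6298, -0.2299, -0.2433)
linear accel F/m = (0.7200, -0.6400, -0.6000)
p + v·dt = (-2.6500, -0.7800, 0.2200)
new velocity v' = (0.5720, -0.8640, 1.1400)

p' = (-2.6500, -0.7800, 0.2200)
q' = (0.7009, -0.6298, -0.2299, -0.2433)
v' = (0.5720, -0.8640, 1.1400)
ω' = (0.8450, -0.6472, -1.4697)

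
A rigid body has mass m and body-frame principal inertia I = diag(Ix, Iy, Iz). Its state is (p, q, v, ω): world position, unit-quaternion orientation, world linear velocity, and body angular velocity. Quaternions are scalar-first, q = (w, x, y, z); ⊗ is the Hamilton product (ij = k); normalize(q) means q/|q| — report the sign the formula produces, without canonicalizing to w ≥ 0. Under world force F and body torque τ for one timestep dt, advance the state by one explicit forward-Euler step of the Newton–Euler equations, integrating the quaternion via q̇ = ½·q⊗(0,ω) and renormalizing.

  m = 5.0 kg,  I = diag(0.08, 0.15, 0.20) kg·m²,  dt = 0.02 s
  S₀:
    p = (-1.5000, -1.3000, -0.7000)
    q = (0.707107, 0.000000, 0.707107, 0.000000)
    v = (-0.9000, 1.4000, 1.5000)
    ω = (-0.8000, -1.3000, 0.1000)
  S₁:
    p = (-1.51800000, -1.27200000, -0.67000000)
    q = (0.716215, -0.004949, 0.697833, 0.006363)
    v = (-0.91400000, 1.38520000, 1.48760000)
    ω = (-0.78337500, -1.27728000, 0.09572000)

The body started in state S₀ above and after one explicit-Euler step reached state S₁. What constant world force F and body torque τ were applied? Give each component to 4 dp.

v₁ − v₀ = (-0.01400000, -0.01480000, -0.01240000)
F = m·Δv/dt = (-3.5000, -3.7000, -3.1000)
ω₁ − ω₀ = (0.01662500, 0.02272000, -0.00428000)
ω₀×(Iω₀) = (-0.0065, 0.0096, 0.0728)
τ = I·(Δω/dt) + ω₀×(Iω₀) = (0.0600, 0.1800, 0.0300)

F = (-3.5000, -3.7000, -3.1000)
τ = (0.0600, 0.1800, 0.0300)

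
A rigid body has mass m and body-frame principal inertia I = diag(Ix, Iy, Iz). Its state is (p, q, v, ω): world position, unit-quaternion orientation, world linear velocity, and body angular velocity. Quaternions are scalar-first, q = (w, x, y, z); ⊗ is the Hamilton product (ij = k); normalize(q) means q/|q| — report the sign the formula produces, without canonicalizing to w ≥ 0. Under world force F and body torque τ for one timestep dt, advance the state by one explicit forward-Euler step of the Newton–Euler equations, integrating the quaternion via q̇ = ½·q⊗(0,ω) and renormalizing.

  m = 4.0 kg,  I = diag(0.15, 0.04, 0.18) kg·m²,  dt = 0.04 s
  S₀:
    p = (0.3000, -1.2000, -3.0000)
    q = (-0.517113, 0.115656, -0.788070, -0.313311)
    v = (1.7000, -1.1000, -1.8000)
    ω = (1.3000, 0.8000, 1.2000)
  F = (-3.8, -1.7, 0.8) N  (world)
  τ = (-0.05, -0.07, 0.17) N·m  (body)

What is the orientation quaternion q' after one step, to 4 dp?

Hamilton product q⊗(0,ω) = (0.8560764, -1.3672821, -0.9597819, 0.4964802)
q' = normalize(q + ½dt·q⊗(0,ω)) = (-0.4996, 0.0882, -0.8067, -0.3032)

q' = (-0.4996, 0.0882, -0.8067, -0.3032)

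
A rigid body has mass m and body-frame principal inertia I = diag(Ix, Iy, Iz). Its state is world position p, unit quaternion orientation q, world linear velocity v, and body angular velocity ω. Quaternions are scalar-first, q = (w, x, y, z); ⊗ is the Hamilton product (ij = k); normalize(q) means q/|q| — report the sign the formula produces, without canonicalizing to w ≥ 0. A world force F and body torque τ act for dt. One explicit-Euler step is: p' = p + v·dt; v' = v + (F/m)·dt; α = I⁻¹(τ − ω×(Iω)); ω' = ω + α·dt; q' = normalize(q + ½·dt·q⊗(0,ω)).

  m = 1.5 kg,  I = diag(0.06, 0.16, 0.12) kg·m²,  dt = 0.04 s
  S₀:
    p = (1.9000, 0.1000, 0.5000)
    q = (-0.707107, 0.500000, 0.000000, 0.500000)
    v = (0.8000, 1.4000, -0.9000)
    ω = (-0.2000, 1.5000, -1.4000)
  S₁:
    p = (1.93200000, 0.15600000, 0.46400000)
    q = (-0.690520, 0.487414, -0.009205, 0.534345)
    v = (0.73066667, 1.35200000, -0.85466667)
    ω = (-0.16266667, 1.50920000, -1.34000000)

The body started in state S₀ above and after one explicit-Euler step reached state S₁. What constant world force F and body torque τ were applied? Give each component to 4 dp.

v₁ − v₀ = (-0.06933333, -0.04800000, 0.04533333)
m·(v₁−v₀)/dt = (-2.6000, -1.8000, 1.7000)
Δω = ω₁−ω₀ = (0.03733333, 0.00920000, 0.06000000)
gyro term ω₀×Iω₀ = (0.0840, -0.0168, -0.0300)
I·α + gyro = (0.1400, 0.0200, 0.1500)

F = (-2.6000, -1.8000, 1.7000)
τ = (0.1400, 0.0200, 0.1500)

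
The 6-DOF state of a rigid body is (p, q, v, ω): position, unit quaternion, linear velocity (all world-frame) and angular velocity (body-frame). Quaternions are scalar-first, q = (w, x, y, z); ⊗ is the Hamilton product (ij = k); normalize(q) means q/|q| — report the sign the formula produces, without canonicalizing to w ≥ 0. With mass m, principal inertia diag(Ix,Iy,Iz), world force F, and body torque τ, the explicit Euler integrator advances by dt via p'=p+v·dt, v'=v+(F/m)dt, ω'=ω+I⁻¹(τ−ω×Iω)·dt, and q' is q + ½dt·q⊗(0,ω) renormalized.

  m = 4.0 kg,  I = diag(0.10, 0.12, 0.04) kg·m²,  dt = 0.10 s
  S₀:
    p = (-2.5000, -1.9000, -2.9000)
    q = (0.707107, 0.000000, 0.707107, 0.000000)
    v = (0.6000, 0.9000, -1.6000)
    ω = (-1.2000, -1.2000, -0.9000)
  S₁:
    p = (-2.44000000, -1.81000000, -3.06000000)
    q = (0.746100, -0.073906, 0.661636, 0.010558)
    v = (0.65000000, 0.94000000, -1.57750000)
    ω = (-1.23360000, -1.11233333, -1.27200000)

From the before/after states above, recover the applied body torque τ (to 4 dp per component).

τ = (-0.1200, 0.1700, -0.1200)

ω₁ − ω₀ = (-0.03360000, 0.08766667, -0.37200000)
τ = I·(Δω/dt) + ω₀×(Iω₀) = (-0.1200, 0.1700, -0.1200)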